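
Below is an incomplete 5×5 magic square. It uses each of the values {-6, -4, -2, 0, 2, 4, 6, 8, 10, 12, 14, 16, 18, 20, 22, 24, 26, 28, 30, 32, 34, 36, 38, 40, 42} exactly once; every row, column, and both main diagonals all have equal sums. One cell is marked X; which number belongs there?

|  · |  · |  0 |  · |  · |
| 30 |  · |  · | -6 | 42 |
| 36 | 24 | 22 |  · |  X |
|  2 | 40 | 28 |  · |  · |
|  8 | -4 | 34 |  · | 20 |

-2

The 25 entries sum to 450, so each line sums to 450/5 = 90.
From row 5, 90 − (8 + (-4) + 34 + 20) gives (5,4) = 32.
Using column 1: 30 + 36 + 2 + 8 + ? → (1,1) = 90 − 76 = 14.
From column 3, 90 − (0 + 22 + 28 + 34) gives (2,3) = 6.
Anti-diagonal: -6 + 22 + 40 + 8 + ? = 90, so (1,5) = 26.
Row 2: 30 + 6 + (-6) + 42 + ? = 90, so (2,2) = 18.
Column 2 needs 90; the known cells sum to 78, so (1,2) = 12.
Main diagonal needs 90; the known cells sum to 74, so (4,4) = 16.
The remaining cell in row 1 is (1,4) = 90 − 52 = 38.
Using row 4: 2 + 40 + 28 + 16 + ? → (4,5) = 90 − 86 = 4.
From column 4, 90 − (38 + (-6) + 16 + 32) gives (3,4) = 10.
Using column 5: 26 + 42 + 4 + 20 + ? → (3,5) = 90 − 92 = -2.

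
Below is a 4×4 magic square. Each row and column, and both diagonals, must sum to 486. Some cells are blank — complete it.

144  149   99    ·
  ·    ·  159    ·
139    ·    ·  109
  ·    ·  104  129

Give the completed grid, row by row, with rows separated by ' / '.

144 149 99 94 / 84 89 159 154 / 139 114 124 109 / 119 134 104 129

Row 1 must total 486; the given cells sum to 392, so (1,4) = 94.
Using column 3: 99 + 159 + 104 + ? → (3,3) = 486 − 362 = 124.
The remaining cell in column 4 is (2,4) = 486 − 332 = 154.
The remaining cell in main diagonal is (2,2) = 486 − 397 = 89.
Row 2 needs 486; the known cells sum to 402, so (2,1) = 84.
Row 3: 139 + 124 + 109 + ? = 486, so (3,2) = 114.
Column 1 must total 486; the given cells sum to 367, so (4,1) = 119.
Column 2 must total 486; the given cells sum to 352, so (4,2) = 134.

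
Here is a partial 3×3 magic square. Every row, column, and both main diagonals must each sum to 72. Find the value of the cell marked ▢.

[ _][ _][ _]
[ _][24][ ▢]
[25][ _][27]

The remaining cell in row 3 is (3,2) = 72 − 52 = 20.
Column 2 needs 72; the known cells sum to 44, so (1,2) = 28.
From main diagonal, 72 − (24 + 27) gives (1,1) = 21.
Anti-diagonal: 24 + 25 + ? = 72, so (1,3) = 23.
Column 1: 21 + 25 + ? = 72, so (2,1) = 26.
Column 3: 23 + 27 + ? = 72, so (2,3) = 22.

22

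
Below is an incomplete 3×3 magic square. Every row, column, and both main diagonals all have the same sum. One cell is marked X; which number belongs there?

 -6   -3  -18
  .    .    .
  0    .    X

-12

Row 1 is complete and sums to -27; that is the magic constant.
Column 1: -6 + 0 + ? = -27, so (2,1) = -21.
Anti-diagonal must total -27; the given cells sum to -18, so (2,2) = -9.
From row 2, -27 − (-21 + (-9)) gives (2,3) = 3.
Column 2 needs -27; the known cells sum to -12, so (3,2) = -15.
The remaining cell in column 3 is (3,3) = -27 − (-15) = -12.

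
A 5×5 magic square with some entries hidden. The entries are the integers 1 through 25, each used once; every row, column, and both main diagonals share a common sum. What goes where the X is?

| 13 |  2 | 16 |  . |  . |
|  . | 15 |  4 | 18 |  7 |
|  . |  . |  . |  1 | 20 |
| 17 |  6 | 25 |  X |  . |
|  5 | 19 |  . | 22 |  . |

14

The entries are 1 through 25, which sum to 325, so each line sums to 325/5 = 65.
From row 2, 65 − (15 + 4 + 18 + 7) gives (2,1) = 21.
Column 1: 13 + 21 + 17 + 5 + ? = 65, so (3,1) = 9.
Using column 2: 2 + 15 + 6 + 19 + ? → (3,2) = 65 − 42 = 23.
The remaining cell in row 3 is (3,3) = 65 − 53 = 12.
From column 3, 65 − (16 + 4 + 12 + 25) gives (5,3) = 8.
The remaining cell in anti-diagonal is (1,5) = 65 − 41 = 24.
Row 1: 13 + 2 + 16 + 24 + ? = 65, so (1,4) = 10.
Row 5 must total 65; the given cells sum to 54, so (5,5) = 11.
Column 4 needs 65; the known cells sum to 51, so (4,4) = 14.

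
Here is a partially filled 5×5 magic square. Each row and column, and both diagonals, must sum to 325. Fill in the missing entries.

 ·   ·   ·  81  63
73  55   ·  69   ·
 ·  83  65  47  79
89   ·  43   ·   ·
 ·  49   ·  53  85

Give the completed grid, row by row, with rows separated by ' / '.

Using row 3: 83 + 65 + 47 + 79 + ? → (3,1) = 325 − 274 = 51.
Column 4: 81 + 69 + 47 + 53 + ? = 325, so (4,4) = 75.
Using main diagonal: 55 + 65 + 75 + 85 + ? → (1,1) = 325 − 280 = 45.
Column 1: 45 + 73 + 51 + 89 + ? = 325, so (5,1) = 67.
Anti-diagonal needs 325; the known cells sum to 264, so (4,2) = 61.
From row 4, 325 − (89 + 61 + 43 + 75) gives (4,5) = 57.
From row 5, 325 − (67 + 49 + 53 + 85) gives (5,3) = 71.
Column 2 must total 325; the given cells sum to 248, so (1,2) = 77.
The remaining cell in column 5 is (2,5) = 325 − 284 = 41.
Row 1: 45 + 77 + 81 + 63 + ? = 325, so (1,3) = 59.
Row 2 must total 325; the given cells sum to 238, so (2,3) = 87.

45 77 59 81 63 / 73 55 87 69 41 / 51 83 65 47 79 / 89 61 43 75 57 / 67 49 71 53 85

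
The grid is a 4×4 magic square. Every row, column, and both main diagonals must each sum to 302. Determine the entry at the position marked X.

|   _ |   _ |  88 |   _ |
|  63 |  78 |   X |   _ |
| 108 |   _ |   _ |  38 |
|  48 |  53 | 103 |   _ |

68

Row 4 needs 302; the known cells sum to 204, so (4,4) = 98.
Column 1: 63 + 108 + 48 + ? = 302, so (1,1) = 83.
The remaining cell in main diagonal is (3,3) = 302 − 259 = 43.
From row 3, 302 − (108 + 43 + 38) gives (3,2) = 113.
Column 2: 78 + 113 + 53 + ? = 302, so (1,2) = 58.
Column 3 needs 302; the known cells sum to 234, so (2,3) = 68.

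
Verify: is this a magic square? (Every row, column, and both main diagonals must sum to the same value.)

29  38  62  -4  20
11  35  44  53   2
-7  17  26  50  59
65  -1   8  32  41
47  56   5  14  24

Row 1: 29 + 38 + 62 + (-4) + 20 = 145.
Row 2: 11 + 35 + 44 + 53 + 2 = 145.
Row 3: -7 + 17 + 26 + 50 + 59 = 145.
Row 4: 65 + (-1) + 8 + 32 + 41 = 145.
Row 5: 47 + 56 + 5 + 14 + 24 = 146.
Column 1: 29 + 11 + (-7) + 65 + 47 = 145.
Column 2: 38 + 35 + 17 + (-1) + 56 = 145.
Column 3: 62 + 44 + 26 + 8 + 5 = 145.
Column 4: -4 + 53 + 50 + 32 + 14 = 145.
Column 5: 20 + 2 + 59 + 41 + 24 = 146.
Main diagonal: 29 + 35 + 26 + 32 + 24 = 146.
Anti-diagonal: 20 + 53 + 26 + (-1) + 47 = 145.

No — row 1 sums to 145 but main diagonal sums to 146.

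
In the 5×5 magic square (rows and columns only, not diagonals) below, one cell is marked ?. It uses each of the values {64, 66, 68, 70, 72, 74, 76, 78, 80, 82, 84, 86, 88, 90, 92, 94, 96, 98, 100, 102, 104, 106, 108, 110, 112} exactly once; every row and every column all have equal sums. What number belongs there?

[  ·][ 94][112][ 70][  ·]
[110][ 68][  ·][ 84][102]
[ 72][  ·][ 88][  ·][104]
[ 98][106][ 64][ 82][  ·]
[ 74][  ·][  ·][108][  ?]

66

The 25 entries sum to 2200, so each line sums to 2200/5 = 440.
From row 2, 440 − (110 + 68 + 84 + 102) gives (2,3) = 76.
Row 4 must total 440; the given cells sum to 350, so (4,5) = 90.
Using column 1: 110 + 72 + 98 + 74 + ? → (1,1) = 440 − 354 = 86.
Column 3 needs 440; the known cells sum to 340, so (5,3) = 100.
Using column 4: 70 + 84 + 82 + 108 + ? → (3,4) = 440 − 344 = 96.
Row 1 must total 440; the given cells sum to 362, so (1,5) = 78.
Row 3 must total 440; the given cells sum to 360, so (3,2) = 80.
Column 2 needs 440; the known cells sum to 348, so (5,2) = 92.
Column 5 must total 440; the given cells sum to 374, so (5,5) = 66.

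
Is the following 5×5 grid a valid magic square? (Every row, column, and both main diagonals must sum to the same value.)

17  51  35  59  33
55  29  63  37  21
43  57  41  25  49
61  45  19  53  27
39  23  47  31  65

Row 1: 17 + 51 + 35 + 59 + 33 = 195.
Row 2: 55 + 29 + 63 + 37 + 21 = 205.
Row 3: 43 + 57 + 41 + 25 + 49 = 215.
Row 4: 61 + 45 + 19 + 53 + 27 = 205.
Row 5: 39 + 23 + 47 + 31 + 65 = 205.
Column 1: 17 + 55 + 43 + 61 + 39 = 215.
Column 2: 51 + 29 + 57 + 45 + 23 = 205.
Column 3: 35 + 63 + 41 + 19 + 47 = 205.
Column 4: 59 + 37 + 25 + 53 + 31 = 205.
Column 5: 33 + 21 + 49 + 27 + 65 = 195.
Main diagonal: 17 + 29 + 41 + 53 + 65 = 205.
Anti-diagonal: 33 + 37 + 41 + 45 + 39 = 195.

No — column 5 sums to 195 but row 3 sums to 215.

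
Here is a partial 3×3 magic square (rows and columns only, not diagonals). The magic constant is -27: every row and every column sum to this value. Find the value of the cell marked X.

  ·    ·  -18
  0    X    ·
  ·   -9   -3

-21

Using row 3: -9 + (-3) + ? → (3,1) = -27 − (-12) = -15.
The remaining cell in column 1 is (1,1) = -27 − (-15) = -12.
From column 3, -27 − (-18 + (-3)) gives (2,3) = -6.
Using row 1: -12 + (-18) + ? → (1,2) = -27 − (-30) = 3.
Row 2: 0 + (-6) + ? = -27, so (2,2) = -21.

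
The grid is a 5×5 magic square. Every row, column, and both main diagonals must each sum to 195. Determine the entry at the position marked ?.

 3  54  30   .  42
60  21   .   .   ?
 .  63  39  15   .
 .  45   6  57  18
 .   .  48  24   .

9

Using row 1: 3 + 54 + 30 + 42 + ? → (1,4) = 195 − 129 = 66.
Row 4 needs 195; the known cells sum to 126, so (4,1) = 69.
Column 2 needs 195; the known cells sum to 183, so (5,2) = 12.
Column 3: 30 + 39 + 6 + 48 + ? = 195, so (2,3) = 72.
From column 4, 195 − (66 + 15 + 57 + 24) gives (2,4) = 33.
From main diagonal, 195 − (3 + 21 + 39 + 57) gives (5,5) = 75.
The remaining cell in anti-diagonal is (5,1) = 195 − 159 = 36.
Row 2 needs 195; the known cells sum to 186, so (2,5) = 9.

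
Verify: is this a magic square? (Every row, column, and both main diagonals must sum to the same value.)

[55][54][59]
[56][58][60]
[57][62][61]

No — column 2 sums to 174 but column 1 sums to 168.

Row 1: 55 + 54 + 59 = 168.
Row 2: 56 + 58 + 60 = 174.
Row 3: 57 + 62 + 61 = 180.
Column 1: 55 + 56 + 57 = 168.
Column 2: 54 + 58 + 62 = 174.
Column 3: 59 + 60 + 61 = 180.
Main diagonal: 55 + 58 + 61 = 174.
Anti-diagonal: 59 + 58 + 57 = 174.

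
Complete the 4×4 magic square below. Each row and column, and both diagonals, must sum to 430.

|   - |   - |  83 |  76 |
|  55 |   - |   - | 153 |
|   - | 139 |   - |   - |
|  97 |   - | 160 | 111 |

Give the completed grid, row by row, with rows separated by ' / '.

Row 4: 97 + 160 + 111 + ? = 430, so (4,2) = 62.
From column 4, 430 − (76 + 153 + 111) gives (3,4) = 90.
Anti-diagonal needs 430; the known cells sum to 312, so (2,3) = 118.
Using row 2: 55 + 118 + 153 + ? → (2,2) = 430 − 326 = 104.
From column 2, 430 − (104 + 139 + 62) gives (1,2) = 125.
Column 3 needs 430; the known cells sum to 361, so (3,3) = 69.
The remaining cell in main diagonal is (1,1) = 430 − 284 = 146.
The remaining cell in row 3 is (3,1) = 430 − 298 = 132.

146 125 83 76 / 55 104 118 153 / 132 139 69 90 / 97 62 160 111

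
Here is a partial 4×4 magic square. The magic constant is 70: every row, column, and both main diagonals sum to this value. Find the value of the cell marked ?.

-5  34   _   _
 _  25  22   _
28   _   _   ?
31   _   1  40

Row 4: 31 + 1 + 40 + ? = 70, so (4,2) = -2.
Using column 1: -5 + 28 + 31 + ? → (2,1) = 70 − 54 = 16.
Column 2 needs 70; the known cells sum to 57, so (3,2) = 13.
Main diagonal needs 70; the known cells sum to 60, so (3,3) = 10.
Using anti-diagonal: 22 + 13 + 31 + ? → (1,4) = 70 − 66 = 4.
Using row 1: -5 + 34 + 4 + ? → (1,3) = 70 − 33 = 37.
Using row 2: 16 + 25 + 22 + ? → (2,4) = 70 − 63 = 7.
Using row 3: 28 + 13 + 10 + ? → (3,4) = 70 − 51 = 19.

19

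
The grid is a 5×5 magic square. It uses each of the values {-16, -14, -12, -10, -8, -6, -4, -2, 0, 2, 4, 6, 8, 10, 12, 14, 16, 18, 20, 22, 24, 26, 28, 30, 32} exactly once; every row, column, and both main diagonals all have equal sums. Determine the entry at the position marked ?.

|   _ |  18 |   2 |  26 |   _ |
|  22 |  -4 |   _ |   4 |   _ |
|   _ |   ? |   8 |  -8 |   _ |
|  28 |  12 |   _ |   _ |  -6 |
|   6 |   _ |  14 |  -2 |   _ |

24

The 25 entries sum to 200, so each line sums to 200/5 = 40.
Using column 4: 26 + 4 + (-8) + (-2) + ? → (4,4) = 40 − 20 = 20.
The remaining cell in anti-diagonal is (1,5) = 40 − 30 = 10.
Row 1 must total 40; the given cells sum to 56, so (1,1) = -16.
Row 4 needs 40; the known cells sum to 54, so (4,3) = -14.
Column 1 must total 40; the given cells sum to 40, so (3,1) = 0.
Using column 3: 2 + 8 + (-14) + 14 + ? → (2,3) = 40 − 10 = 30.
Using main diagonal: -16 + (-4) + 8 + 20 + ? → (5,5) = 40 − 8 = 32.
Using row 2: 22 + (-4) + 30 + 4 + ? → (2,5) = 40 − 52 = -12.
From row 5, 40 − (6 + 14 + (-2) + 32) gives (5,2) = -10.
Column 2 needs 40; the known cells sum to 16, so (3,2) = 24.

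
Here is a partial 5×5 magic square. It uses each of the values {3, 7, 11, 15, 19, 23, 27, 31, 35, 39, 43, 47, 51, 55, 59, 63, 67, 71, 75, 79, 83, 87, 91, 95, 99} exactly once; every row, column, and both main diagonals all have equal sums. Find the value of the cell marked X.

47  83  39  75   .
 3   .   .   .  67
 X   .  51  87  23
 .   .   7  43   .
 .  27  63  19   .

The 25 entries sum to 1275, so each line sums to 1275/5 = 255.
The remaining cell in row 1 is (1,5) = 255 − 244 = 11.
The remaining cell in column 3 is (2,3) = 255 − 160 = 95.
Column 4 needs 255; the known cells sum to 224, so (2,4) = 31.
Using row 2: 3 + 95 + 31 + 67 + ? → (2,2) = 255 − 196 = 59.
Main diagonal: 47 + 59 + 51 + 43 + ? = 255, so (5,5) = 55.
Row 5: 27 + 63 + 19 + 55 + ? = 255, so (5,1) = 91.
Column 5 needs 255; the known cells sum to 156, so (4,5) = 99.
From anti-diagonal, 255 − (11 + 31 + 51 + 91) gives (4,2) = 71.
Row 4 must total 255; the given cells sum to 220, so (4,1) = 35.
From column 1, 255 − (47 + 3 + 35 + 91) gives (3,1) = 79.

79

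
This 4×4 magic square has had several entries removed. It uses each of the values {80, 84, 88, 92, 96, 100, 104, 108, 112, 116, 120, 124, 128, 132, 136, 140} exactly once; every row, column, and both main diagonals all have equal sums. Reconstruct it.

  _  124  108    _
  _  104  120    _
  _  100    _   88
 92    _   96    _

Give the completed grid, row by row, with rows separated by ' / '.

The 16 entries sum to 1760, so each line sums to 1760/4 = 440.
Column 2: 124 + 104 + 100 + ? = 440, so (4,2) = 112.
Column 3: 108 + 120 + 96 + ? = 440, so (3,3) = 116.
The remaining cell in anti-diagonal is (1,4) = 440 − 312 = 128.
Row 1 must total 440; the given cells sum to 360, so (1,1) = 80.
Row 3 must total 440; the given cells sum to 304, so (3,1) = 136.
Row 4: 92 + 112 + 96 + ? = 440, so (4,4) = 140.
Using column 1: 80 + 136 + 92 + ? → (2,1) = 440 − 308 = 132.
Column 4: 128 + 88 + 140 + ? = 440, so (2,4) = 84.

80 124 108 128 / 132 104 120 84 / 136 100 116 88 / 92 112 96 140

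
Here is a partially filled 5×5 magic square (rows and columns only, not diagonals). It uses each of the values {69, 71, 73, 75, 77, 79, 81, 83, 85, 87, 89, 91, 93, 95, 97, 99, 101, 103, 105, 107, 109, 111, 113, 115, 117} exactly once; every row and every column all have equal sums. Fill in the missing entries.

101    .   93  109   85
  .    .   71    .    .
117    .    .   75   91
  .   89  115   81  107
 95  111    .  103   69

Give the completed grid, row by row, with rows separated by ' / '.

The 25 entries sum to 2325, so each line sums to 2325/5 = 465.
Row 1 must total 465; the given cells sum to 388, so (1,2) = 77.
Row 4 needs 465; the known cells sum to 392, so (4,1) = 73.
Row 5 must total 465; the given cells sum to 378, so (5,3) = 87.
Column 1 must total 465; the given cells sum to 386, so (2,1) = 79.
The remaining cell in column 3 is (3,3) = 465 − 366 = 99.
Using column 4: 109 + 75 + 81 + 103 + ? → (2,4) = 465 − 368 = 97.
Column 5 must total 465; the given cells sum to 352, so (2,5) = 113.
Row 2: 79 + 71 + 97 + 113 + ? = 465, so (2,2) = 105.
Row 3: 117 + 99 + 75 + 91 + ? = 465, so (3,2) = 83.

101 77 93 109 85 / 79 105 71 97 113 / 117 83 99 75 91 / 73 89 115 81 107 / 95 111 87 103 69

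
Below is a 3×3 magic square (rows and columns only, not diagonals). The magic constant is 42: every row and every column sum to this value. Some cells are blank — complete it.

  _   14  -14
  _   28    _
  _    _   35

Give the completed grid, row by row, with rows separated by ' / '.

Row 1: 14 + (-14) + ? = 42, so (1,1) = 42.
Column 2: 14 + 28 + ? = 42, so (3,2) = 0.
Column 3 must total 42; the given cells sum to 21, so (2,3) = 21.
Row 2 needs 42; the known cells sum to 49, so (2,1) = -7.
Row 3: 0 + 35 + ? = 42, so (3,1) = 7.

42 14 -14 / -7 28 21 / 7 0 35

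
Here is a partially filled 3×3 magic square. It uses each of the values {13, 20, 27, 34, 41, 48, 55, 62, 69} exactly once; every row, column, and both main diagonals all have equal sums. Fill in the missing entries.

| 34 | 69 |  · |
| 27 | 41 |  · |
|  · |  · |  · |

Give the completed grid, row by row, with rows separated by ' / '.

The 9 entries sum to 369, so each line sums to 369/3 = 123.
Using row 1: 34 + 69 + ? → (1,3) = 123 − 103 = 20.
Row 2 needs 123; the known cells sum to 68, so (2,3) = 55.
From column 1, 123 − (34 + 27) gives (3,1) = 62.
Using column 2: 69 + 41 + ? → (3,2) = 123 − 110 = 13.
Column 3: 20 + 55 + ? = 123, so (3,3) = 48.

34 69 20 / 27 41 55 / 62 13 48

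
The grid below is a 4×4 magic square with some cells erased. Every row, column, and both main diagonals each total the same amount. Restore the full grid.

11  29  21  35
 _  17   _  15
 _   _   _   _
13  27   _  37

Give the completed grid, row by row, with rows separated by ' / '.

11 29 21 35 / 39 17 25 15 / 33 23 31 9 / 13 27 19 37

Row 1 is already complete: 11 + 29 + 21 + 35 = 96, so that is the magic constant.
Row 4: 13 + 27 + 37 + ? = 96, so (4,3) = 19.
The remaining cell in column 2 is (3,2) = 96 − 73 = 23.
Column 4 needs 96; the known cells sum to 87, so (3,4) = 9.
Main diagonal: 11 + 17 + 37 + ? = 96, so (3,3) = 31.
Anti-diagonal must total 96; the given cells sum to 71, so (2,3) = 25.
Row 2: 17 + 25 + 15 + ? = 96, so (2,1) = 39.
Row 3 needs 96; the known cells sum to 63, so (3,1) = 33.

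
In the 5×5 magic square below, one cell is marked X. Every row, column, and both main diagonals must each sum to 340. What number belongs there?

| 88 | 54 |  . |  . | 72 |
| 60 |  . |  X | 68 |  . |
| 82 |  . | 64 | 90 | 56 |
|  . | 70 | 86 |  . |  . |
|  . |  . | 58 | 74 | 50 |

52

Row 3 needs 340; the known cells sum to 292, so (3,2) = 48.
Anti-diagonal: 72 + 68 + 64 + 70 + ? = 340, so (5,1) = 66.
Row 5 must total 340; the given cells sum to 248, so (5,2) = 92.
From column 1, 340 − (88 + 60 + 82 + 66) gives (4,1) = 44.
Column 2 must total 340; the given cells sum to 264, so (2,2) = 76.
Main diagonal: 88 + 76 + 64 + 50 + ? = 340, so (4,4) = 62.
Using row 4: 44 + 70 + 86 + 62 + ? → (4,5) = 340 − 262 = 78.
Column 4: 68 + 90 + 62 + 74 + ? = 340, so (1,4) = 46.
The remaining cell in column 5 is (2,5) = 340 − 256 = 84.
Row 1: 88 + 54 + 46 + 72 + ? = 340, so (1,3) = 80.
The remaining cell in row 2 is (2,3) = 340 − 288 = 52.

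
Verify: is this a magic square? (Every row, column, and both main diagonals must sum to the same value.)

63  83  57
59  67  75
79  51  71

Row 1: 63 + 83 + 57 = 203.
Row 2: 59 + 67 + 75 = 201.
Row 3: 79 + 51 + 71 = 201.
Column 1: 63 + 59 + 79 = 201.
Column 2: 83 + 67 + 51 = 201.
Column 3: 57 + 75 + 71 = 203.
Main diagonal: 63 + 67 + 71 = 201.
Anti-diagonal: 57 + 67 + 79 = 203.

No — main diagonal sums to 201 but row 1 sums to 203.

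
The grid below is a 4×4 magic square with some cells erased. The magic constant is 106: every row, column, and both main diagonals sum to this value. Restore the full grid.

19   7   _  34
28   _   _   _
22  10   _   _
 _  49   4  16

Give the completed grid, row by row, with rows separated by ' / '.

19 7 46 34 / 28 40 25 13 / 22 10 31 43 / 37 49 4 16

The remaining cell in row 1 is (1,3) = 106 − 60 = 46.
Row 4: 49 + 4 + 16 + ? = 106, so (4,1) = 37.
The remaining cell in column 2 is (2,2) = 106 − 66 = 40.
Main diagonal needs 106; the known cells sum to 75, so (3,3) = 31.
Using anti-diagonal: 34 + 10 + 37 + ? → (2,3) = 106 − 81 = 25.
Row 2 needs 106; the known cells sum to 93, so (2,4) = 13.
Row 3 must total 106; the given cells sum to 63, so (3,4) = 43.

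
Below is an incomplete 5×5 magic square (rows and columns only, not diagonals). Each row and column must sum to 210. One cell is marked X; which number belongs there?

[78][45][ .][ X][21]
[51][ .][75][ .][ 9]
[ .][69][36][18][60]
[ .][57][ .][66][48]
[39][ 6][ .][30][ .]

Row 3 must total 210; the given cells sum to 183, so (3,1) = 27.
Column 1 must total 210; the given cells sum to 195, so (4,1) = 15.
From column 2, 210 − (45 + 69 + 57 + 6) gives (2,2) = 33.
Column 5: 21 + 9 + 60 + 48 + ? = 210, so (5,5) = 72.
Row 2: 51 + 33 + 75 + 9 + ? = 210, so (2,4) = 42.
Using row 4: 15 + 57 + 66 + 48 + ? → (4,3) = 210 − 186 = 24.
Using row 5: 39 + 6 + 30 + 72 + ? → (5,3) = 210 − 147 = 63.
Column 3: 75 + 36 + 24 + 63 + ? = 210, so (1,3) = 12.
Column 4: 42 + 18 + 66 + 30 + ? = 210, so (1,4) = 54.

54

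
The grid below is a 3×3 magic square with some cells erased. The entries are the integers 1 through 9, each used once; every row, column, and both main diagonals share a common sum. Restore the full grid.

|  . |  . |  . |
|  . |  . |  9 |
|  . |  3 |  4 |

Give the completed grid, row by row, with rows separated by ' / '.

6 7 2 / 1 5 9 / 8 3 4

The entries are 1 through 9, which sum to 45, so each line sums to 45/3 = 15.
From row 3, 15 − (3 + 4) gives (3,1) = 8.
From column 3, 15 − (9 + 4) gives (1,3) = 2.
Anti-diagonal needs 15; the known cells sum to 10, so (2,2) = 5.
From row 2, 15 − (5 + 9) gives (2,1) = 1.
The remaining cell in column 1 is (1,1) = 15 − 9 = 6.
Column 2 must total 15; the given cells sum to 8, so (1,2) = 7.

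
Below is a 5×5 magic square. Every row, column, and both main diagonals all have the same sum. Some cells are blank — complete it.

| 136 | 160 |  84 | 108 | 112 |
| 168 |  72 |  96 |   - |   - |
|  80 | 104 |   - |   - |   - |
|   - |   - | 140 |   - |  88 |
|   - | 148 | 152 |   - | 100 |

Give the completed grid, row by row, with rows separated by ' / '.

136 160 84 108 112 / 168 72 96 120 144 / 80 104 128 132 156 / 92 116 140 164 88 / 124 148 152 76 100

Row 1 is already complete: 136 + 160 + 84 + 108 + 112 = 600, so that is the magic constant.
Column 2: 160 + 72 + 104 + 148 + ? = 600, so (4,2) = 116.
Column 3: 84 + 96 + 140 + 152 + ? = 600, so (3,3) = 128.
Main diagonal must total 600; the given cells sum to 436, so (4,4) = 164.
Row 4 needs 600; the known cells sum to 508, so (4,1) = 92.
From column 1, 600 − (136 + 168 + 80 + 92) gives (5,1) = 124.
Using anti-diagonal: 112 + 128 + 116 + 124 + ? → (2,4) = 600 − 480 = 120.
Using row 2: 168 + 72 + 96 + 120 + ? → (2,5) = 600 − 456 = 144.
The remaining cell in row 5 is (5,4) = 600 − 524 = 76.
From column 4, 600 − (108 + 120 + 164 + 76) gives (3,4) = 132.
Column 5 must total 600; the given cells sum to 444, so (3,5) = 156.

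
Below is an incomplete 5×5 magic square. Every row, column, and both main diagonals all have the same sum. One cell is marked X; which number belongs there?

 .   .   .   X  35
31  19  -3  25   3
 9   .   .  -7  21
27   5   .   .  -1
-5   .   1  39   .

Row 2 is complete and sums to 75; that is the magic constant.
From column 1, 75 − (31 + 9 + 27 + (-5)) gives (1,1) = 13.
From column 5, 75 − (35 + 3 + 21 + (-1)) gives (5,5) = 17.
Anti-diagonal needs 75; the known cells sum to 60, so (3,3) = 15.
Row 3: 9 + 15 + (-7) + 21 + ? = 75, so (3,2) = 37.
Using row 5: -5 + 1 + 39 + 17 + ? → (5,2) = 75 − 52 = 23.
From column 2, 75 − (19 + 37 + 5 + 23) gives (1,2) = -9.
Main diagonal must total 75; the given cells sum to 64, so (4,4) = 11.
Row 4 needs 75; the known cells sum to 42, so (4,3) = 33.
Column 3 must total 75; the given cells sum to 46, so (1,3) = 29.
The remaining cell in column 4 is (1,4) = 75 − 68 = 7.

7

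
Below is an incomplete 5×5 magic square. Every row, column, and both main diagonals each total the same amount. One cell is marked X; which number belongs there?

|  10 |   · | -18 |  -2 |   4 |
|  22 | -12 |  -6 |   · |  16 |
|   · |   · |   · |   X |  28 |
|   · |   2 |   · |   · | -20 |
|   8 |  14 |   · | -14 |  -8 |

Column 5 is complete and sums to 20; that is the magic constant.
Row 1 needs 20; the known cells sum to -6, so (1,2) = 26.
From row 2, 20 − (22 + (-12) + (-6) + 16) gives (2,4) = 0.
Row 5 must total 20; the given cells sum to 0, so (5,3) = 20.
Using column 2: 26 + (-12) + 2 + 14 + ? → (3,2) = 20 − 30 = -10.
Anti-diagonal needs 20; the known cells sum to 14, so (3,3) = 6.
Column 3 must total 20; the given cells sum to 2, so (4,3) = 18.
Main diagonal: 10 + (-12) + 6 + (-8) + ? = 20, so (4,4) = 24.
Using row 4: 2 + 18 + 24 + (-20) + ? → (4,1) = 20 − 24 = -4.
The remaining cell in column 1 is (3,1) = 20 − 36 = -16.
Column 4 must total 20; the given cells sum to 8, so (3,4) = 12.

12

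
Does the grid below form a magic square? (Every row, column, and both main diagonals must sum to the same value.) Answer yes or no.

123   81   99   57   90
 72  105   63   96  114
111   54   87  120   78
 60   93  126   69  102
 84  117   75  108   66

Row 1: 123 + 81 + 99 + 57 + 90 = 450.
Row 2: 72 + 105 + 63 + 96 + 114 = 450.
Row 3: 111 + 54 + 87 + 120 + 78 = 450.
Row 4: 60 + 93 + 126 + 69 + 102 = 450.
Row 5: 84 + 117 + 75 + 108 + 66 = 450.
Column 1: 123 + 72 + 111 + 60 + 84 = 450.
Column 2: 81 + 105 + 54 + 93 + 117 = 450.
Column 3: 99 + 63 + 87 + 126 + 75 = 450.
Column 4: 57 + 96 + 120 + 69 + 108 = 450.
Column 5: 90 + 114 + 78 + 102 + 66 = 450.
Main diagonal: 123 + 105 + 87 + 69 + 66 = 450.
Anti-diagonal: 90 + 96 + 87 + 93 + 84 = 450.
All lines sum to 450.

Yes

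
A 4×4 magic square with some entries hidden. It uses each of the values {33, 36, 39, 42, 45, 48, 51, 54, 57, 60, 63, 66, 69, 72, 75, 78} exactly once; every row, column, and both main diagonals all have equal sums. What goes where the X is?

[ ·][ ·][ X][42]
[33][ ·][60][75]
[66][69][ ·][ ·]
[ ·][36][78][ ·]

The 16 entries sum to 888, so each line sums to 888/4 = 222.
Using row 2: 33 + 60 + 75 + ? → (2,2) = 222 − 168 = 54.
From column 2, 222 − (54 + 69 + 36) gives (1,2) = 63.
Using anti-diagonal: 42 + 60 + 69 + ? → (4,1) = 222 − 171 = 51.
Row 4: 51 + 36 + 78 + ? = 222, so (4,4) = 57.
Using column 1: 33 + 66 + 51 + ? → (1,1) = 222 − 150 = 72.
Column 4 needs 222; the known cells sum to 174, so (3,4) = 48.
The remaining cell in main diagonal is (3,3) = 222 − 183 = 39.
Row 1: 72 + 63 + 42 + ? = 222, so (1,3) = 45.

45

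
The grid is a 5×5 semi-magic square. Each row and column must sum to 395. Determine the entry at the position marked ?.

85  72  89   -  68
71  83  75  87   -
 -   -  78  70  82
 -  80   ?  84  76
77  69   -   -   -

Row 1: 85 + 72 + 89 + 68 + ? = 395, so (1,4) = 81.
From row 2, 395 − (71 + 83 + 75 + 87) gives (2,5) = 79.
From column 2, 395 − (72 + 83 + 80 + 69) gives (3,2) = 91.
Using column 4: 81 + 87 + 70 + 84 + ? → (5,4) = 395 − 322 = 73.
Using column 5: 68 + 79 + 82 + 76 + ? → (5,5) = 395 − 305 = 90.
Row 3 must total 395; the given cells sum to 321, so (3,1) = 74.
Row 5 needs 395; the known cells sum to 309, so (5,3) = 86.
Using column 1: 85 + 71 + 74 + 77 + ? → (4,1) = 395 − 307 = 88.
Column 3 must total 395; the given cells sum to 328, so (4,3) = 67.

67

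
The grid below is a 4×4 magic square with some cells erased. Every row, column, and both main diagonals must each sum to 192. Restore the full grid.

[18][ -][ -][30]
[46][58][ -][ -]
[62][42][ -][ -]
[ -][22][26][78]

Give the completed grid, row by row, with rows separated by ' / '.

Using row 4: 22 + 26 + 78 + ? → (4,1) = 192 − 126 = 66.
Column 2 must total 192; the given cells sum to 122, so (1,2) = 70.
From main diagonal, 192 − (18 + 58 + 78) gives (3,3) = 38.
Anti-diagonal must total 192; the given cells sum to 138, so (2,3) = 54.
Row 1 must total 192; the given cells sum to 118, so (1,3) = 74.
From row 2, 192 − (46 + 58 + 54) gives (2,4) = 34.
Row 3: 62 + 42 + 38 + ? = 192, so (3,4) = 50.

18 70 74 30 / 46 58 54 34 / 62 42 38 50 / 66 22 26 78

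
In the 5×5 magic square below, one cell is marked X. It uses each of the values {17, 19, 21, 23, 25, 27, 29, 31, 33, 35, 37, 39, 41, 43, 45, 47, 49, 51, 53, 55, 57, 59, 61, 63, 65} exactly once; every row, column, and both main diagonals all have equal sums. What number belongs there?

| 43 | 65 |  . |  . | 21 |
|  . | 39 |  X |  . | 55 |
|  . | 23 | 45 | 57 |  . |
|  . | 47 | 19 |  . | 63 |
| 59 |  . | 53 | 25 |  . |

The 25 entries sum to 1025, so each line sums to 1025/5 = 205.
Column 2 needs 205; the known cells sum to 174, so (5,2) = 31.
Anti-diagonal needs 205; the known cells sum to 172, so (2,4) = 33.
From row 5, 205 − (59 + 31 + 53 + 25) gives (5,5) = 37.
From column 5, 205 − (21 + 55 + 63 + 37) gives (3,5) = 29.
The remaining cell in main diagonal is (4,4) = 205 − 164 = 41.
Row 3 must total 205; the given cells sum to 154, so (3,1) = 51.
Row 4: 47 + 19 + 41 + 63 + ? = 205, so (4,1) = 35.
Column 1 must total 205; the given cells sum to 188, so (2,1) = 17.
Column 4 must total 205; the given cells sum to 156, so (1,4) = 49.
The remaining cell in row 1 is (1,3) = 205 − 178 = 27.
Row 2: 17 + 39 + 33 + 55 + ? = 205, so (2,3) = 61.

61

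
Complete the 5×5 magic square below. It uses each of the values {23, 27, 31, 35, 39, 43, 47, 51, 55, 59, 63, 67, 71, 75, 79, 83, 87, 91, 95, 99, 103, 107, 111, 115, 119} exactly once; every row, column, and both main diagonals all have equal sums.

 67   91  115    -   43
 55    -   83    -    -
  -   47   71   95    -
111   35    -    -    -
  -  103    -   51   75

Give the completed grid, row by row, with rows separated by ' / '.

67 91 115 39 43 / 55 79 83 107 31 / 23 47 71 95 119 / 111 35 59 63 87 / 99 103 27 51 75

The 25 entries sum to 1775, so each line sums to 1775/5 = 355.
Row 1 needs 355; the known cells sum to 316, so (1,4) = 39.
The remaining cell in column 2 is (2,2) = 355 − 276 = 79.
The remaining cell in main diagonal is (4,4) = 355 − 292 = 63.
Column 4 needs 355; the known cells sum to 248, so (2,4) = 107.
From anti-diagonal, 355 − (43 + 107 + 71 + 35) gives (5,1) = 99.
Using row 2: 55 + 79 + 83 + 107 + ? → (2,5) = 355 − 324 = 31.
Row 5 needs 355; the known cells sum to 328, so (5,3) = 27.
Column 1 must total 355; the given cells sum to 332, so (3,1) = 23.
Using column 3: 115 + 83 + 71 + 27 + ? → (4,3) = 355 − 296 = 59.
Using row 3: 23 + 47 + 71 + 95 + ? → (3,5) = 355 − 236 = 119.
Row 4: 111 + 35 + 59 + 63 + ? = 355, so (4,5) = 87.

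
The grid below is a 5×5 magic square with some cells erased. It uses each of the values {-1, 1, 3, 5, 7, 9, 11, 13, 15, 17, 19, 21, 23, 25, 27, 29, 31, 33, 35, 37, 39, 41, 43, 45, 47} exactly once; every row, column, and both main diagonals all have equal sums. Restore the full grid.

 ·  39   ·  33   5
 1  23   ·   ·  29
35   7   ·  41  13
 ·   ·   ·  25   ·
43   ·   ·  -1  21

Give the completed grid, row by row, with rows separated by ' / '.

27 39 11 33 5 / 1 23 45 17 29 / 35 7 19 41 13 / 9 31 3 25 47 / 43 15 37 -1 21

The 25 entries sum to 575, so each line sums to 575/5 = 115.
Using row 3: 35 + 7 + 41 + 13 + ? → (3,3) = 115 − 96 = 19.
The remaining cell in column 4 is (2,4) = 115 − 98 = 17.
The remaining cell in column 5 is (4,5) = 115 − 68 = 47.
From main diagonal, 115 − (23 + 19 + 25 + 21) gives (1,1) = 27.
Anti-diagonal needs 115; the known cells sum to 84, so (4,2) = 31.
Row 1 needs 115; the known cells sum to 104, so (1,3) = 11.
From row 2, 115 − (1 + 23 + 17 + 29) gives (2,3) = 45.
Using column 1: 27 + 1 + 35 + 43 + ? → (4,1) = 115 − 106 = 9.
From column 2, 115 − (39 + 23 + 7 + 31) gives (5,2) = 15.
Row 4 must total 115; the given cells sum to 112, so (4,3) = 3.
From row 5, 115 − (43 + 15 + (-1) + 21) gives (5,3) = 37.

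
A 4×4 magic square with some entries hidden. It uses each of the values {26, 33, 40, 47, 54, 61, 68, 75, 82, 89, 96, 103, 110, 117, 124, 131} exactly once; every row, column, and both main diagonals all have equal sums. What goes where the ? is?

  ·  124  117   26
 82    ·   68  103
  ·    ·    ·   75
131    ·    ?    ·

The 16 entries sum to 1256, so each line sums to 1256/4 = 314.
Row 1 must total 314; the given cells sum to 267, so (1,1) = 47.
Row 2 must total 314; the given cells sum to 253, so (2,2) = 61.
Using column 1: 47 + 82 + 131 + ? → (3,1) = 314 − 260 = 54.
Column 4: 26 + 103 + 75 + ? = 314, so (4,4) = 110.
Main diagonal needs 314; the known cells sum to 218, so (3,3) = 96.
The remaining cell in anti-diagonal is (3,2) = 314 − 225 = 89.
Using column 2: 124 + 61 + 89 + ? → (4,2) = 314 − 274 = 40.
From column 3, 314 − (117 + 68 + 96) gives (4,3) = 33.

33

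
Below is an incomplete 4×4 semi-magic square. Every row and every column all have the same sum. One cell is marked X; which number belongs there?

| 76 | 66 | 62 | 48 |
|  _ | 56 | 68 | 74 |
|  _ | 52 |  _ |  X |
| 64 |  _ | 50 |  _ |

70

Row 1 is complete and sums to 252; that is the magic constant.
From row 2, 252 − (56 + 68 + 74) gives (2,1) = 54.
Column 1: 76 + 54 + 64 + ? = 252, so (3,1) = 58.
Column 2: 66 + 56 + 52 + ? = 252, so (4,2) = 78.
Using column 3: 62 + 68 + 50 + ? → (3,3) = 252 − 180 = 72.
Row 3 needs 252; the known cells sum to 182, so (3,4) = 70.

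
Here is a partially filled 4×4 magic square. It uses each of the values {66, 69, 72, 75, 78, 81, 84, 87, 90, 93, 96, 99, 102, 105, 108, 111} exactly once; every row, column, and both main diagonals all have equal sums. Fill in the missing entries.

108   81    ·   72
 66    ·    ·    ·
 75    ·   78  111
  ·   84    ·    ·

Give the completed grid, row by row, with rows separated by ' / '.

108 81 93 72 / 66 99 87 102 / 75 90 78 111 / 105 84 96 69

The 16 entries sum to 1416, so each line sums to 1416/4 = 354.
From row 1, 354 − (108 + 81 + 72) gives (1,3) = 93.
Row 3 must total 354; the given cells sum to 264, so (3,2) = 90.
Column 1 needs 354; the known cells sum to 249, so (4,1) = 105.
Column 2: 81 + 90 + 84 + ? = 354, so (2,2) = 99.
From main diagonal, 354 − (108 + 99 + 78) gives (4,4) = 69.
Anti-diagonal: 72 + 90 + 105 + ? = 354, so (2,3) = 87.
Row 2: 66 + 99 + 87 + ? = 354, so (2,4) = 102.
Row 4 must total 354; the given cells sum to 258, so (4,3) = 96.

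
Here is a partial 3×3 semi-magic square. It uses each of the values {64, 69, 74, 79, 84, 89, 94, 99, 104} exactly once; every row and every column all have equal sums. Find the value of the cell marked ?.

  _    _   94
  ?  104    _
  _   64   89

79

The 9 entries sum to 756, so each line sums to 756/3 = 252.
Row 3 must total 252; the given cells sum to 153, so (3,1) = 99.
Using column 2: 104 + 64 + ? → (1,2) = 252 − 168 = 84.
Column 3 needs 252; the known cells sum to 183, so (2,3) = 69.
Row 1 needs 252; the known cells sum to 178, so (1,1) = 74.
Using row 2: 104 + 69 + ? → (2,1) = 252 − 173 = 79.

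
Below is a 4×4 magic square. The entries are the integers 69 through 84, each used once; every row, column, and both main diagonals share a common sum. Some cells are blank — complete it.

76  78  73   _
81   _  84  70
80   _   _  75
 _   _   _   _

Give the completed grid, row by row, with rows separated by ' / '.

The entries are 69 through 84, which sum to 1224, so each line sums to 1224/4 = 306.
Row 1: 76 + 78 + 73 + ? = 306, so (1,4) = 79.
Row 2 must total 306; the given cells sum to 235, so (2,2) = 71.
From column 1, 306 − (76 + 81 + 80) gives (4,1) = 69.
The remaining cell in column 4 is (4,4) = 306 − 224 = 82.
Main diagonal: 76 + 71 + 82 + ? = 306, so (3,3) = 77.
From anti-diagonal, 306 − (79 + 84 + 69) gives (3,2) = 74.
Using column 2: 78 + 71 + 74 + ? → (4,2) = 306 − 223 = 83.
Column 3 must total 306; the given cells sum to 234, so (4,3) = 72.

76 78 73 79 / 81 71 84 70 / 80 74 77 75 / 69 83 72 82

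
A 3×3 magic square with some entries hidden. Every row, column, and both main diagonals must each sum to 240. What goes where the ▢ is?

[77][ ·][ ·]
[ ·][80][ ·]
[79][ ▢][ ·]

78

The remaining cell in column 1 is (2,1) = 240 − 156 = 84.
Using main diagonal: 77 + 80 + ? → (3,3) = 240 − 157 = 83.
The remaining cell in anti-diagonal is (1,3) = 240 − 159 = 81.
The remaining cell in row 1 is (1,2) = 240 − 158 = 82.
The remaining cell in row 2 is (2,3) = 240 − 164 = 76.
Row 3: 79 + 83 + ? = 240, so (3,2) = 78.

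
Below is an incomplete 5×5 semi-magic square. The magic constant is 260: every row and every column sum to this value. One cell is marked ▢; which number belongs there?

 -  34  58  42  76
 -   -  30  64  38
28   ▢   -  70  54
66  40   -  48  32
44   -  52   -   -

Row 1 must total 260; the given cells sum to 210, so (1,1) = 50.
Row 4: 66 + 40 + 48 + 32 + ? = 260, so (4,3) = 74.
Column 1 needs 260; the known cells sum to 188, so (2,1) = 72.
Column 3 needs 260; the known cells sum to 214, so (3,3) = 46.
The remaining cell in column 4 is (5,4) = 260 − 224 = 36.
The remaining cell in column 5 is (5,5) = 260 − 200 = 60.
Row 2: 72 + 30 + 64 + 38 + ? = 260, so (2,2) = 56.
From row 3, 260 − (28 + 46 + 70 + 54) gives (3,2) = 62.

62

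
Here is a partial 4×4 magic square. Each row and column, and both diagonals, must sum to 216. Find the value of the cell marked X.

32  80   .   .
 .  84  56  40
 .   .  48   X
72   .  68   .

64

Row 2 must total 216; the given cells sum to 180, so (2,1) = 36.
Column 1 needs 216; the known cells sum to 140, so (3,1) = 76.
The remaining cell in column 3 is (1,3) = 216 − 172 = 44.
The remaining cell in main diagonal is (4,4) = 216 − 164 = 52.
The remaining cell in row 1 is (1,4) = 216 − 156 = 60.
The remaining cell in row 4 is (4,2) = 216 − 192 = 24.
From column 2, 216 − (80 + 84 + 24) gives (3,2) = 28.
Column 4 must total 216; the given cells sum to 152, so (3,4) = 64.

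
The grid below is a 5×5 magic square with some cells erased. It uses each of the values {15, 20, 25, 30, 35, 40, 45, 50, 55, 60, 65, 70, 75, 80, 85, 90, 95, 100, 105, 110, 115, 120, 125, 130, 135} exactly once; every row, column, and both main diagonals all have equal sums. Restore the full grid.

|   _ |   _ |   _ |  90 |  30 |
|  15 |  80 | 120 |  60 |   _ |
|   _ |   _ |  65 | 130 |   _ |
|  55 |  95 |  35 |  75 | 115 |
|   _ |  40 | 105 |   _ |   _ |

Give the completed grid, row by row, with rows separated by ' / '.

70 135 50 90 30 / 15 80 120 60 100 / 110 25 65 130 45 / 55 95 35 75 115 / 125 40 105 20 85

The 25 entries sum to 1875, so each line sums to 1875/5 = 375.
Row 2 needs 375; the known cells sum to 275, so (2,5) = 100.
From column 3, 375 − (120 + 65 + 35 + 105) gives (1,3) = 50.
From column 4, 375 − (90 + 60 + 130 + 75) gives (5,4) = 20.
From anti-diagonal, 375 − (30 + 60 + 65 + 95) gives (5,1) = 125.
Using row 5: 125 + 40 + 105 + 20 + ? → (5,5) = 375 − 290 = 85.
Column 5 must total 375; the given cells sum to 330, so (3,5) = 45.
Main diagonal needs 375; the known cells sum to 305, so (1,1) = 70.
Using row 1: 70 + 50 + 90 + 30 + ? → (1,2) = 375 − 240 = 135.
Column 1 must total 375; the given cells sum to 265, so (3,1) = 110.
Column 2 needs 375; the known cells sum to 350, so (3,2) = 25.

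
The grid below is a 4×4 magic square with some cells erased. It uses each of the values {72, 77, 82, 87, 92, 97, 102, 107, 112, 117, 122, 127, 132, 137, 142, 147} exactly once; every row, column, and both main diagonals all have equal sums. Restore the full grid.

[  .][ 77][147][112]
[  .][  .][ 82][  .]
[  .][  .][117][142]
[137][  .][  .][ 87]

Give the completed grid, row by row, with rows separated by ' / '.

The 16 entries sum to 1752, so each line sums to 1752/4 = 438.
From row 1, 438 − (77 + 147 + 112) gives (1,1) = 102.
Using column 3: 147 + 82 + 117 + ? → (4,3) = 438 − 346 = 92.
Column 4 needs 438; the known cells sum to 341, so (2,4) = 97.
Main diagonal: 102 + 117 + 87 + ? = 438, so (2,2) = 132.
Anti-diagonal: 112 + 82 + 137 + ? = 438, so (3,2) = 107.
From row 2, 438 − (132 + 82 + 97) gives (2,1) = 127.
Using row 3: 107 + 117 + 142 + ? → (3,1) = 438 − 366 = 72.
Row 4 must total 438; the given cells sum to 316, so (4,2) = 122.

102 77 147 112 / 127 132 82 97 / 72 107 117 142 / 137 122 92 87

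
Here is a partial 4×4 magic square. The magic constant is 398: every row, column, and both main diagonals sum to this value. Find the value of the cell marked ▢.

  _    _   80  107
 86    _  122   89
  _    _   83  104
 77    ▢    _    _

110

From row 2, 398 − (86 + 122 + 89) gives (2,2) = 101.
From column 3, 398 − (80 + 122 + 83) gives (4,3) = 113.
Column 4: 107 + 89 + 104 + ? = 398, so (4,4) = 98.
From main diagonal, 398 − (101 + 83 + 98) gives (1,1) = 116.
From anti-diagonal, 398 − (107 + 122 + 77) gives (3,2) = 92.
Using row 1: 116 + 80 + 107 + ? → (1,2) = 398 − 303 = 95.
Row 3: 92 + 83 + 104 + ? = 398, so (3,1) = 119.
Using row 4: 77 + 113 + 98 + ? → (4,2) = 398 − 288 = 110.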